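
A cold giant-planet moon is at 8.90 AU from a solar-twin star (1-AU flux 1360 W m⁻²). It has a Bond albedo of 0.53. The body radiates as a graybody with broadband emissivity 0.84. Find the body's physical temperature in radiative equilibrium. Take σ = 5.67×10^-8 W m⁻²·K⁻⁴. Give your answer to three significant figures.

80.7 kelvin

Irradiance scales as 1/d², so S = 1360 W m⁻² × (1/8.90)² = 17.17 W m⁻².
Averaging over the sphere, the absorbed flux is S(1−α)/4 = 2.017 W m⁻².
Radiative balance εσT⁴ = 2.017 gives T = [2.017/(0.84·σ)]^(1/4) = 80.67 K.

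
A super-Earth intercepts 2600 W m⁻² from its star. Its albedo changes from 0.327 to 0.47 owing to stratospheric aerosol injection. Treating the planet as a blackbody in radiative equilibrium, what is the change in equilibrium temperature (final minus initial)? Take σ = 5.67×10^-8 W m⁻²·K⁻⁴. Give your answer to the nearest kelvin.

Initial: T₁ = [S(1−0.327)/(4σ)]^(1/4) = 296.4 K.
With α = 0.47, T₂ = 279.2 K.
ΔT = T₂ − T₁ = -17.18 K.

-17 K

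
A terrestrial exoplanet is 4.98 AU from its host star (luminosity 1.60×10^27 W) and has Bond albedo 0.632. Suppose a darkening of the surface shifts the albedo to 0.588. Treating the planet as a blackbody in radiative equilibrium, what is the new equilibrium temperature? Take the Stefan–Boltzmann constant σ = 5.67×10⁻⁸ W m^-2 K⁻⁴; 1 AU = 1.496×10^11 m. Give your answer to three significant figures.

143 kelvin

Orbital distance: d = 4.98 AU = 7.450×10^11 m.
S = L/(4πd²) = 229.4 W m^-2.
With the new albedo, S(1−α₂)/4 = 23.63 W m^-2, so T₂ = 142.9 K.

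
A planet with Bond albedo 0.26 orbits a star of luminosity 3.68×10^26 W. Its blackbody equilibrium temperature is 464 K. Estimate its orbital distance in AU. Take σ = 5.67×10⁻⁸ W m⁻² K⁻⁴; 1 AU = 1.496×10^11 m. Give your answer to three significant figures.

Required flux: S = 4σT⁴/(1−α) = 14210 W m⁻².
S = L/(4πd²) → d = √(L/4πS) = √(3.68×10^26/(4π·14210)) = 4.540×10^10 m = 0.3035 AU.

0.303 AU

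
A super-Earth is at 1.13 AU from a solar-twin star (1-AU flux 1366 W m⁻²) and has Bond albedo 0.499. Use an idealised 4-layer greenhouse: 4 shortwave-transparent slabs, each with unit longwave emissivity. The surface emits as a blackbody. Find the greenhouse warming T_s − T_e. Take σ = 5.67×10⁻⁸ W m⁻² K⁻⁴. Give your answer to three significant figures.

109 kelvin

By the inverse-square law, S = 1366/1.13² = 1070 W m⁻².
OLR = S(1−α)/4 = 134.0 W m⁻²; the top layer radiates at T_e = 220.5 K.
T_s = (N+1)^(1/4)·T_e = 329.7 K.
Warming: T_s − T_e = 109.2 K.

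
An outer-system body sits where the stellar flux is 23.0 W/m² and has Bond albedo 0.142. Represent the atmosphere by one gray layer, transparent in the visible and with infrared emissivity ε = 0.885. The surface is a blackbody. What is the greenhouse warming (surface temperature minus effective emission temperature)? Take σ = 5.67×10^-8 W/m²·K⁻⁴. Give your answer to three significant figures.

15.2 K

Effective emission temperature (TOA balance): σT_e⁴ = S(1−α)/4 = 4.933 W/m² → T_e = 96.58 K.
The surface balance (absorbed SW + ε·downward IR = σT_s⁴) with T_a⁴ = T_s⁴/2 reduces to T_s = T_e·[2/(2−ε)]^¼ = 111.8 K.
The atmosphere warms the surface by 15.19 K.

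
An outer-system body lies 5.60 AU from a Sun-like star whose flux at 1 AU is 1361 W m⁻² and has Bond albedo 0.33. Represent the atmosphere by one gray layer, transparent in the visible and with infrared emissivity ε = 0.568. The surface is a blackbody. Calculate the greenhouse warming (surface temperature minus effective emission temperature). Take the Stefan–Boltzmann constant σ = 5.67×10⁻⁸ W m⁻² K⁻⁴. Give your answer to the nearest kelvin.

9 kelvin

Flux at the orbit: S = 1361/(5.60)² = 43.40 W m⁻².
Effective emission temperature (TOA balance): σT_e⁴ = S(1−α)/4 = 7.269 W m⁻² → T_e = 106.4 K.
For a single slab of emissivity ε, T_s⁴ = 2T_e⁴/(2−ε); thus T_s = 106.4·(1.397)^(1/4) = 115.7 K.
The atmosphere warms the surface by 9.269 K.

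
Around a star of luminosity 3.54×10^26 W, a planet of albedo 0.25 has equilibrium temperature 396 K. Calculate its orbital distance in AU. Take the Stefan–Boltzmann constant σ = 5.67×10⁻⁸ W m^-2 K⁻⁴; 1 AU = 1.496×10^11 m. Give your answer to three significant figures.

The flux needed for this T is 4σT⁴/(1−0.25) = 7436 W m^-2.
S = L/(4πd²) → d = √(L/4πS) = √(3.54×10^26/(4π·7436)) = 6.155×10^10 m = 0.4114 AU.

0.411 AU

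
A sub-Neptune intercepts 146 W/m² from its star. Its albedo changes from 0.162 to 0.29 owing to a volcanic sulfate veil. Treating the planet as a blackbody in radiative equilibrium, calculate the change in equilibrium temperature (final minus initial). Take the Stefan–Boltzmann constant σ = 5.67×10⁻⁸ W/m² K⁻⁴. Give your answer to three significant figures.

-6.19 K

Initial: T₁ = [S(1−0.162)/(4σ)]^(1/4) = 152.4 K.
Final:   T₂ = [S(1−0.29)/(4σ)]^(1/4) = 146.2 K.
Change: 146.2 − 152.4 = -6.186 K.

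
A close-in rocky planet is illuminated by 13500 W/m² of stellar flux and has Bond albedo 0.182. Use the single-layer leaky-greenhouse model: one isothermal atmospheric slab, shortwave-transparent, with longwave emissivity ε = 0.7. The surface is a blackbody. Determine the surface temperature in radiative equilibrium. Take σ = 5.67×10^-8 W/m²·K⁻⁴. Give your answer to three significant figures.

523 K

At the top of the atmosphere, σT_e⁴ = S(1−α)/4 = 2761 W/m², giving T_e = 469.7 K.
Surface balance with a leaky layer gives σT_s⁴ = σT_e⁴·2/(2−ε), so T_s = T_e·[2/(2−0.7)]^(1/4) = 523.2 K.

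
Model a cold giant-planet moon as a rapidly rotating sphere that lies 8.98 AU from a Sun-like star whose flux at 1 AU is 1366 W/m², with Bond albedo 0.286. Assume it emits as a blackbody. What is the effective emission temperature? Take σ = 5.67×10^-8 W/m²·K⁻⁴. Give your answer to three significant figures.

Irradiance scales as 1/d², so S = 1366 W/m² × (1/8.98)² = 16.94 W/m².
Absorbed flux (global mean): S(1−α)/4 = 16.94·0.714/4 = 3.024 W/m².
Set σT⁴ = 3.024 → T = (3.024/σ)^(1/4) = 85.46 K.

85.5 K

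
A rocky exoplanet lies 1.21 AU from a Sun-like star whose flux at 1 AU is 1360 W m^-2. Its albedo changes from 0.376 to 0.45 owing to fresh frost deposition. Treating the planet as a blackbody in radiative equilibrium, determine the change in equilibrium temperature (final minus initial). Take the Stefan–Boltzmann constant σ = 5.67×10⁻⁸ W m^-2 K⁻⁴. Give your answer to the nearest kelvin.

-7 K

Flux at the orbit: S = 1360/(1.21)² = 928.9 W m^-2.
Initial: T₁ = [S(1−0.376)/(4σ)]^(1/4) = 224.8 K.
After:  T₂ = [928.9·0.55/(4σ)]^(1/4) = 217.9 K.
Change: 217.9 − 224.8 = -6.985 K.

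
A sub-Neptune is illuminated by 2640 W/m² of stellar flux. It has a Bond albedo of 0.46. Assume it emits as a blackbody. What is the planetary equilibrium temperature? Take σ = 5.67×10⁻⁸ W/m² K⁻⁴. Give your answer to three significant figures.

282 kelvin

Absorbed flux (global mean): S(1−α)/4 = 2640·0.54/4 = 356.4 W/m².
Balancing against σT⁴: T = (356.4/5.67×10⁻⁸)^(1/4) = 281.6 K.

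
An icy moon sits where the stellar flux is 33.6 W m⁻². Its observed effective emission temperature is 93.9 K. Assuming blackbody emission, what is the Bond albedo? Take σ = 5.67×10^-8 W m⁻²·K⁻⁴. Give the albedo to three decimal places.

0.475

Energy balance: S(1−α)/4 = σT⁴, so 1−α = 4σT⁴/S.
σT⁴ = 4.408 W m⁻², so 4σT⁴ = 17.63 W m⁻².
Hence α = 1 − 17.63/33.60 = 0.4752.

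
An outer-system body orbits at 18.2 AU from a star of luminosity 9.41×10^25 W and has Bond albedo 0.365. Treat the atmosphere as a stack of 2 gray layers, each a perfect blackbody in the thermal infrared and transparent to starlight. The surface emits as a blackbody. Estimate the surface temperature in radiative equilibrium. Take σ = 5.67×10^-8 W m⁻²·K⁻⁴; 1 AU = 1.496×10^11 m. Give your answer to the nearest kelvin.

54 kelvin

d = 18.2 × 1.496×10^11 m = 2.723×10^12 m.
Flux at the orbit: S = L/(4πd²) = 9.41×10^25/(4π·(2.72×10^12)²) = 1.010 W m⁻².
The effective emission temperature is T_e = [S(1−α)/(4σ)]^¼ = 41.01 K.
Layer-by-layer balance gives σT_s⁴ = (N+1)σT_e⁴, so T_s = 3^¼·41.01 = 53.97 K.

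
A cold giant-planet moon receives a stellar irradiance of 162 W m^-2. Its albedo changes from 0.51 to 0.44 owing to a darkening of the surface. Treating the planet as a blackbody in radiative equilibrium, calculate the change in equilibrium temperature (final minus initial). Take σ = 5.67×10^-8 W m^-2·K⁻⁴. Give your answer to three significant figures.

With α = 0.51, T₁ = 136.8 K.
Final:   T₂ = [S(1−0.44)/(4σ)]^(1/4) = 141.4 K.
Change: 141.4 − 136.8 = 4.643 K.

4.64 K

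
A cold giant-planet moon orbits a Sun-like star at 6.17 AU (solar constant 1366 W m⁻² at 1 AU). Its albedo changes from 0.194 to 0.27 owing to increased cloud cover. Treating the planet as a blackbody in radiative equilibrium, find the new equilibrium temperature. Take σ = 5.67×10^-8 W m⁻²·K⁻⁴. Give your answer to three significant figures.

Flux at the orbit: S = 1366/(6.17)² = 35.88 W m⁻².
New equilibrium: T₂ = [(1−0.27)·35.88/(4σ)]^(1/4) = 103.7 K.

104 K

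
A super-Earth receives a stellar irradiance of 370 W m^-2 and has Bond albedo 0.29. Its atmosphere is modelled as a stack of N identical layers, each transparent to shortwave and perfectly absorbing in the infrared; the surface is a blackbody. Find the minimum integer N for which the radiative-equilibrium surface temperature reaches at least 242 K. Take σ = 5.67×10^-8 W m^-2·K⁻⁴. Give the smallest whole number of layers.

2

The effective emission temperature is T_e = [S(1−α)/(4σ)]^¼ = 184.5 K.
Since T_s⁴ = (N+1)T_e⁴, we need N ≥ (T_s/T_e)⁴ − 1 = 1.961.
The minimum whole number is N = 2.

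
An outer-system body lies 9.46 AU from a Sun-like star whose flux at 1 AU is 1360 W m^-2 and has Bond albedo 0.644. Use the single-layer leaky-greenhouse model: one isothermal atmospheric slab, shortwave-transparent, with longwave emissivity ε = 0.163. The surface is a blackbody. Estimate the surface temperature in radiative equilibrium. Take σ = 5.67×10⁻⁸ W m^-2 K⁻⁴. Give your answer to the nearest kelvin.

71 kelvin

Flux at the orbit: S = 1360/(9.46)² = 15.20 W m^-2.
Effective emission temperature (TOA balance): σT_e⁴ = S(1−α)/4 = 1.353 W m^-2 → T_e = 69.89 K.
For a single slab of emissivity ε, T_s⁴ = 2T_e⁴/(2−ε); thus T_s = 69.89·(1.089)^(1/4) = 71.39 K.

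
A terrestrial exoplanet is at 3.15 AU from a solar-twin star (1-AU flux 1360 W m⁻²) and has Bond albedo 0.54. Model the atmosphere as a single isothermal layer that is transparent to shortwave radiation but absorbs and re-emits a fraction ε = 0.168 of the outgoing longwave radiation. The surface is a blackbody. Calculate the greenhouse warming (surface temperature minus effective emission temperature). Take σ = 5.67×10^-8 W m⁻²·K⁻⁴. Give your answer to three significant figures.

2.86 kelvin

By the inverse-square law, S = 1360/3.15² = 137.1 W m⁻².
Effective emission temperature (TOA balance): σT_e⁴ = S(1−α)/4 = 15.76 W m⁻² → T_e = 129.1 K.
For a single slab of emissivity ε, T_s⁴ = 2T_e⁴/(2−ε); thus T_s = 129.1·(1.092)^(1/4) = 132.0 K.
The atmosphere warms the surface by 2.864 K.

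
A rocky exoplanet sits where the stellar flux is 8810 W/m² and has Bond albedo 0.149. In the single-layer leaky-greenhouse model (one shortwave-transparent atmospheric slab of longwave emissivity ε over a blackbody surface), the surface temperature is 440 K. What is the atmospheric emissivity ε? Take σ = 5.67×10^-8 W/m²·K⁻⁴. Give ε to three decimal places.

First, T_e = [8810·(1−0.149)/(4σ)]^(1/4) = 426.4 K.
T_s⁴ = T_e⁴·2/(2−ε) → ε = 2 − 2(T_e/T_s)⁴ = 2 − 2·(426.4/440)⁴ = 0.2361.

0.236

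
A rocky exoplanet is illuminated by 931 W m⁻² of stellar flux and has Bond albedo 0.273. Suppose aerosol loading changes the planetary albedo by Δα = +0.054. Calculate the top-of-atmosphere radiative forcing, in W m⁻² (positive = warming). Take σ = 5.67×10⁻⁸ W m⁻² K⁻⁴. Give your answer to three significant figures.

-12.6 W m⁻²

ΔF = −(S/4)Δα = −(931.0/4)×(+0.054) = -12.57 W m⁻².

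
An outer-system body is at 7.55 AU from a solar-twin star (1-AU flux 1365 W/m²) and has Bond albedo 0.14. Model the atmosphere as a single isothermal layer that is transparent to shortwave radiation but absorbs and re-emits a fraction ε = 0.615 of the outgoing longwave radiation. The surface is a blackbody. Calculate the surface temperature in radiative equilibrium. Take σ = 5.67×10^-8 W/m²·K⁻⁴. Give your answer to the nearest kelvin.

Irradiance scales as 1/d², so S = 1365 W/m² × (1/7.55)² = 23.95 W/m².
The planet radiates to space at T_e = [S(1−α)/(4σ)]^(1/4) = 97.62 K.
Surface balance with a leaky layer gives σT_s⁴ = σT_e⁴·2/(2−ε), so T_s = T_e·[2/(2−0.615)]^(1/4) = 107.0 K.

107 K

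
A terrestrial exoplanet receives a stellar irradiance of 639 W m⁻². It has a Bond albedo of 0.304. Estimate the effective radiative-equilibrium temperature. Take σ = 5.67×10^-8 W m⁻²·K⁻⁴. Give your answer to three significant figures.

210 K

Absorbed flux (global mean): S(1−α)/4 = 639.0·0.696/4 = 111.2 W m⁻².
Balancing against σT⁴: T = (111.2/5.67×10⁻⁸)^(1/4) = 210.4 K.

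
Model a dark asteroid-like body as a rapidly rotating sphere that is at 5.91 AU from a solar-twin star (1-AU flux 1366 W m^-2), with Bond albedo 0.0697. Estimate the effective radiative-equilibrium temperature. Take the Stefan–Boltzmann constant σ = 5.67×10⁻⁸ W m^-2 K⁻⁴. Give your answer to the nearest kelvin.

113 K

Flux at the orbit: S = 1366/(5.91)² = 39.11 W m^-2.
The planet absorbs (1−α)S over its disc πR² and re-emits over 4πR², so the mean absorbed flux is (1−0.0697)·39.11/4 = 9.096 W m^-2.
Set σT⁴ = 9.096 → T = (9.096/σ)^(1/4) = 112.5 K.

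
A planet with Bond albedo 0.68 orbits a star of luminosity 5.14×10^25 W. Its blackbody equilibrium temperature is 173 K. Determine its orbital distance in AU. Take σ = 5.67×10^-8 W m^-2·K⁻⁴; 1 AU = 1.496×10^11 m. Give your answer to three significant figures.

0.537 AU

Energy balance gives S = 4σT⁴/(1−α) = 634.9 W m^-2.
From L = 4πd²S, d = √(5.14×10^25/(4π·634.9)) = 8.027×10^10 m = 0.5365 AU.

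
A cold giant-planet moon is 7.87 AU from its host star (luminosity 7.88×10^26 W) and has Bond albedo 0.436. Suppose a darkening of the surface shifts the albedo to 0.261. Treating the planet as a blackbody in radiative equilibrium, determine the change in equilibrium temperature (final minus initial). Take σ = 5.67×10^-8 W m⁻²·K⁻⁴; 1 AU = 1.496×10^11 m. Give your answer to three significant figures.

Orbital distance: d = 7.87 AU = 1.177×10^12 m.
Spreading L over a sphere of radius d: S = 7.88×10^26/(4π·1.18×10^12²) = 45.24 W m⁻².
Initial: T₁ = [S(1−0.436)/(4σ)]^(1/4) = 103.0 K.
With α = 0.261, T₂ = 110.2 K.
Change: 110.2 − 103.0 = 7.198 K.

7.20 K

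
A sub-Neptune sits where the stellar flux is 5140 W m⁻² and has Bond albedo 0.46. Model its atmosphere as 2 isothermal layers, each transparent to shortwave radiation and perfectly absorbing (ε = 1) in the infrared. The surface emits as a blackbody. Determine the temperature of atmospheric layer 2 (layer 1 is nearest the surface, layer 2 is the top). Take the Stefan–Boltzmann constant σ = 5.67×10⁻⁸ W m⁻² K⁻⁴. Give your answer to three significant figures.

333 K

OLR = S(1−α)/4 = 693.9 W m⁻²; the top layer radiates at T_e = 332.6 K.
In the N-layer model, layer k (counted from the surface) has T_k = (N+1−k)^(1/4)·T_e.
T_2 = (1)^(1/4)·332.6 = 332.6 K.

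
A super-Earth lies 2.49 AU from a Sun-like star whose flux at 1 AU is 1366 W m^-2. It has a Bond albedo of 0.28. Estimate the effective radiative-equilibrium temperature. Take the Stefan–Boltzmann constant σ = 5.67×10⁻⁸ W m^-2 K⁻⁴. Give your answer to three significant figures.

By the inverse-square law, S = 1366/2.49² = 220.3 W m^-2.
Absorbed flux (global mean): S(1−α)/4 = 220.3·0.72/4 = 39.66 W m^-2.
Balancing against σT⁴: T = (39.66/5.67×10⁻⁸)^(1/4) = 162.6 K.

163 K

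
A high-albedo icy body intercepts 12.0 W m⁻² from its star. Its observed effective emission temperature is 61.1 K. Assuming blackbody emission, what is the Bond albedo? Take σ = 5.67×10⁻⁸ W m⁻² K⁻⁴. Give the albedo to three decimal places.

From σT⁴ = S(1−α)/4 we invert for α: 1−α = 4σT⁴/S.
4σT⁴ = 4·5.67×10⁻⁸·(61.1)⁴ = 3.161 W m⁻².
Hence α = 1 − 3.161/12.00 = 0.7366.

0.737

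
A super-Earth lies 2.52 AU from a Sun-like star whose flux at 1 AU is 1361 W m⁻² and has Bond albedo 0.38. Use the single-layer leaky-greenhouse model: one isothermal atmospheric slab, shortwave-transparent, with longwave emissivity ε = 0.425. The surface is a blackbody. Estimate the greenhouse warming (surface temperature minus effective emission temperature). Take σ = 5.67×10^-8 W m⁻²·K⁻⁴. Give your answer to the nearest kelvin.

10 kelvin

Flux at the orbit: S = 1361/(2.52)² = 214.3 W m⁻².
At the top of the atmosphere, σT_e⁴ = S(1−α)/4 = 33.22 W m⁻², giving T_e = 155.6 K.
Surface balance with a leaky layer gives σT_s⁴ = σT_e⁴·2/(2−ε), so T_s = T_e·[2/(2−0.425)]^(1/4) = 165.2 K.
T_s − T_e = 165.2 − 155.6 = 9.575 K.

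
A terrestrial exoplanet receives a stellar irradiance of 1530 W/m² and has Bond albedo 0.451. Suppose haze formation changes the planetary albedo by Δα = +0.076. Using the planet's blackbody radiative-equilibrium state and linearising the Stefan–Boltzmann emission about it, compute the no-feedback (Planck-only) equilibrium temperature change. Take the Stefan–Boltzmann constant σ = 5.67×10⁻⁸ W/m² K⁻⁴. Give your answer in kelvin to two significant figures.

The baseline emission temperature is T_e = 246.7 K.
The change in absorbed flux is Δ[S(1−α)/4] = −SΔα/4 = -29.07 W/m².
Linearising σT⁴ gives d(σT⁴)/dT = 4σT_e³ = 3.405 W/m² per K.
Hence the no-feedback warming is ΔF/(4σT_e³) = -8.54 K.

-8.5 K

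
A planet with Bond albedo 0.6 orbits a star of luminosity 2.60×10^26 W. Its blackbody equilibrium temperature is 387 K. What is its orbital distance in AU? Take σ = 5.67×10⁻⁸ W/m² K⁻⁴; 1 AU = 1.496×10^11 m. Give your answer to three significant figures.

Energy balance gives S = 4σT⁴/(1−α) = 12720 W/m².
S = L/(4πd²) → d = √(L/4πS) = √(2.60×10^26/(4π·12720)) = 4.033×10^10 m = 0.2696 AU.

0.270 AU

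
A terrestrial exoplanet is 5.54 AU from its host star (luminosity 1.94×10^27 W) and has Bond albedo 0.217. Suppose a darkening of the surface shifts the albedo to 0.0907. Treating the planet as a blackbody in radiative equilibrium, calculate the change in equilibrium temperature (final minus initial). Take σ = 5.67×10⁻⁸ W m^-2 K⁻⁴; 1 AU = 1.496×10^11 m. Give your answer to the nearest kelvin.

Orbital distance: d = 5.54 AU = 8.288×10^11 m.
Spreading L over a sphere of radius d: S = 1.94×10^27/(4π·8.29×10^11²) = 224.8 W m^-2.
With α = 0.217, T₁ = 166.9 K.
Final:   T₂ = [S(1−0.0907)/(4σ)]^(1/4) = 173.3 K.
ΔT = T₂ − T₁ = 6.358 K.

6 K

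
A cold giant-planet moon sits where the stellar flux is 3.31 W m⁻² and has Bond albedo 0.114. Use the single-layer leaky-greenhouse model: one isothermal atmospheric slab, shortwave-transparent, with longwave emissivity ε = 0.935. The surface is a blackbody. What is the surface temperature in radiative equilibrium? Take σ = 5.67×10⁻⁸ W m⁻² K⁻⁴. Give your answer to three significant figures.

The planet radiates to space at T_e = [S(1−α)/(4σ)]^(1/4) = 59.97 K.
The surface balance (absorbed SW + ε·downward IR = σT_s⁴) with T_a⁴ = T_s⁴/2 reduces to T_s = T_e·[2/(2−ε)]^¼ = 70.20 K.

70.2 K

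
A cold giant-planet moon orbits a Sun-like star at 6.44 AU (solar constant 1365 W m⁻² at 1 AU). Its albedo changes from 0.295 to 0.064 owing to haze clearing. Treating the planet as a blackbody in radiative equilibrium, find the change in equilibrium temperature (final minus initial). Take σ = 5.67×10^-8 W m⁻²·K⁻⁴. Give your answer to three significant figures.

7.38 kelvin

Irradiance scales as 1/d², so S = 1365 W m⁻² × (1/6.44)² = 32.91 W m⁻².
With α = 0.295, T₁ = 100.6 K.
Final:   T₂ = [S(1−0.064)/(4σ)]^(1/4) = 108.0 K.
ΔT = T₂ − T₁ = 7.384 K.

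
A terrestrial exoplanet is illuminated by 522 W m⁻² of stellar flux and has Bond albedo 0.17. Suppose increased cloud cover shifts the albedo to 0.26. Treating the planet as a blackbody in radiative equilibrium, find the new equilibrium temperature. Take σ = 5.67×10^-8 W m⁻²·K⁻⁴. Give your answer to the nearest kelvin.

T₂ = [S(1−α₂)/(4σ)]^(1/4) = [522.0·0.74/(4σ)]^(1/4) = 203.1 K.

203 K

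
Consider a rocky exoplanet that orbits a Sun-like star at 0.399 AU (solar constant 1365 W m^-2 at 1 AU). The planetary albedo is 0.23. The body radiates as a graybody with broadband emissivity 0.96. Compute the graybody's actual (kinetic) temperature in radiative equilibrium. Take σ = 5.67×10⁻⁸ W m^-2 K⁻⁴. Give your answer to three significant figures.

Irradiance scales as 1/d², so S = 1365 W m^-2 × (1/0.399)² = 8574 W m^-2.
Averaging over the sphere, the absorbed flux is S(1−α)/4 = 1651 W m^-2.
Equating to εσT⁴ with ε = 0.96: T = (1651/0.96σ)^(1/4) = 417.3 K.

417 K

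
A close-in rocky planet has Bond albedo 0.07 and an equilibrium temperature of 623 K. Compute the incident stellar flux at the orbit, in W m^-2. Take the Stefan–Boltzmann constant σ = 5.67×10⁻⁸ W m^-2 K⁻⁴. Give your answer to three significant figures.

Invert the energy balance for S: S = 4σT⁴/(1−α).
σT⁴ = 5.67×10⁻⁸·(623)⁴ = 8542 W m^-2.
So S = 4×8542/(1−0.07) = 36740 W m^-2.

36700 W m^-2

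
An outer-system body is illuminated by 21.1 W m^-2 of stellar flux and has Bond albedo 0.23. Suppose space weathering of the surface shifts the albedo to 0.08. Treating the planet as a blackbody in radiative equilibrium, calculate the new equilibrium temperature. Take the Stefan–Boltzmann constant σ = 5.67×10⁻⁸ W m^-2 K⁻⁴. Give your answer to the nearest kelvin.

96 kelvin

New equilibrium: T₂ = [(1−0.08)·21.10/(4σ)]^(1/4) = 96.18 K.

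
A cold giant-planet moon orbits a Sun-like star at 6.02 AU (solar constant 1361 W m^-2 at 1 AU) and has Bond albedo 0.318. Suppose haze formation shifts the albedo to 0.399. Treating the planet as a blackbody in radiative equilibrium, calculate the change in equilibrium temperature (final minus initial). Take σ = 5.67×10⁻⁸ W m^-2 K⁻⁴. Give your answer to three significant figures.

-3.21 K

Irradiance scales as 1/d², so S = 1361 W m^-2 × (1/6.02)² = 37.55 W m^-2.
With α = 0.318, T₁ = 103.1 K.
Final:   T₂ = [S(1−0.399)/(4σ)]^(1/4) = 99.88 K.
ΔT = T₂ − T₁ = -3.207 K.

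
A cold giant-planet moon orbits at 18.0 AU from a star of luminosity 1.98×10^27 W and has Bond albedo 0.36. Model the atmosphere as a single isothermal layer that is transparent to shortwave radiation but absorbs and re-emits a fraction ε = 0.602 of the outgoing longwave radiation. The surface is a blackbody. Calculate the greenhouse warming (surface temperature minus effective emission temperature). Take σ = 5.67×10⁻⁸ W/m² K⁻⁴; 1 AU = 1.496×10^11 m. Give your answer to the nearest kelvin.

8 kelvin

Orbital distance: d = 18.0 AU = 2.693×10^12 m.
Spreading L over a sphere of radius d: S = 1.98×10^27/(4π·2.69×10^12²) = 21.73 W/m².
At the top of the atmosphere, σT_e⁴ = S(1−α)/4 = 3.477 W/m², giving T_e = 88.49 K.
For a single slab of emissivity ε, T_s⁴ = 2T_e⁴/(2−ε); thus T_s = 88.49·(1.431)^(1/4) = 96.78 K.
T_s − T_e = 96.78 − 88.49 = 8.288 K.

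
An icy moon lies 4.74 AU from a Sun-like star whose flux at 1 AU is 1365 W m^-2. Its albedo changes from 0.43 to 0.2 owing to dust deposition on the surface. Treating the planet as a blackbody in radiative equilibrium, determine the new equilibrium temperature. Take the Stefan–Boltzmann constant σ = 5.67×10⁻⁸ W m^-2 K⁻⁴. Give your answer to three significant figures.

By the inverse-square law, S = 1365/4.74² = 60.75 W m^-2.
T₂ = [S(1−α₂)/(4σ)]^(1/4) = [60.75·0.8/(4σ)]^(1/4) = 121.0 K.

121 K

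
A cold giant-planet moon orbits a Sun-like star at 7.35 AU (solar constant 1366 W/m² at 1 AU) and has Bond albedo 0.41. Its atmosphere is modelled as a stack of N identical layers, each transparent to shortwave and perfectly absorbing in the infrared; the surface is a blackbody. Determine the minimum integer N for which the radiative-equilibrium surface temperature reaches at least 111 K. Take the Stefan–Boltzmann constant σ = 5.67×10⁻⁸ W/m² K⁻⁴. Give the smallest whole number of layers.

2

Flux at the orbit: S = 1366/(7.35)² = 25.29 W/m².
The effective emission temperature is T_e = [S(1−α)/(4σ)]^¼ = 90.06 K.
Since T_s⁴ = (N+1)T_e⁴, we need N ≥ (T_s/T_e)⁴ − 1 = 1.308.
Rounding up, N = 2.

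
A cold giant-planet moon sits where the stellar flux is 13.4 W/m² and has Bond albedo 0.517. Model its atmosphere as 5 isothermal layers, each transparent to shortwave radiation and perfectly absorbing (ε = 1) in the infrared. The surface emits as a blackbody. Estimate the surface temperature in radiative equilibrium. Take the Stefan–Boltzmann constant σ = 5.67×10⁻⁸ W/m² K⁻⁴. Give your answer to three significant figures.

114 K

OLR = S(1−α)/4 = 1.618 W/m²; the top layer radiates at T_e = 73.09 K.
With N = 5 opaque layers, T_s = (N+1)^(1/4)·T_e = 6^(1/4)·73.09 = 114.4 K.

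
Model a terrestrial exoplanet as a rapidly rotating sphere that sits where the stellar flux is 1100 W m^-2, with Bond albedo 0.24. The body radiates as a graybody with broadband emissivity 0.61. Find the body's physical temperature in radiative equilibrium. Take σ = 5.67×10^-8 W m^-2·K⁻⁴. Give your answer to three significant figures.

279 K

Absorbed flux (global mean): S(1−α)/4 = 1100·0.76/4 = 209.0 W m^-2.
Radiative balance εσT⁴ = 209.0 gives T = [209.0/(0.61·σ)]^(1/4) = 278.8 K.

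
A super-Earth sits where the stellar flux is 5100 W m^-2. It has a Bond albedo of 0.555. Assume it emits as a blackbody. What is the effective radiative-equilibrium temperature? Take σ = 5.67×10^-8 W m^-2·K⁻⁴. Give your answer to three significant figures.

Absorbed flux (global mean): S(1−α)/4 = 5100·0.445/4 = 567.4 W m^-2.
Balancing against σT⁴: T = (567.4/5.67×10⁻⁸)^(1/4) = 316.3 K.

316 K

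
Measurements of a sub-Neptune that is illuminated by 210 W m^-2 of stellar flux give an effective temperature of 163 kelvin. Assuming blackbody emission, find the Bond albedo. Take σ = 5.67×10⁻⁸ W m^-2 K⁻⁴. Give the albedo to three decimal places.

0.238

Energy balance: S(1−α)/4 = σT⁴, so 1−α = 4σT⁴/S.
σT⁴ = 40.03 W m^-2, so 4σT⁴ = 160.1 W m^-2.
Hence α = 1 − 160.1/210.0 = 0.2376.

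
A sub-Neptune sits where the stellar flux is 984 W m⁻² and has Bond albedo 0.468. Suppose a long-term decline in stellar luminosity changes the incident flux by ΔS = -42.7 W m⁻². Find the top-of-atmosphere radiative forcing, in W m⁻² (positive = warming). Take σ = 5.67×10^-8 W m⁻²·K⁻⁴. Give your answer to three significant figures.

Only a fraction (1−α) is absorbed and it's spread over 4πR², so ΔF = (1−α)ΔS/4 = -5.679 W m⁻².

-5.68 W m⁻²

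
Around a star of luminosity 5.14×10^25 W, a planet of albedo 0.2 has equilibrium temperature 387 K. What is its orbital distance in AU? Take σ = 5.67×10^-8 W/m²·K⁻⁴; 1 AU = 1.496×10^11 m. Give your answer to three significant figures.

Energy balance gives S = 4σT⁴/(1−α) = 6359 W/m².
From L = 4πd²S, d = √(5.14×10^25/(4π·6359)) = 2.536×10^10 m = 0.1695 AU.

0.170 AU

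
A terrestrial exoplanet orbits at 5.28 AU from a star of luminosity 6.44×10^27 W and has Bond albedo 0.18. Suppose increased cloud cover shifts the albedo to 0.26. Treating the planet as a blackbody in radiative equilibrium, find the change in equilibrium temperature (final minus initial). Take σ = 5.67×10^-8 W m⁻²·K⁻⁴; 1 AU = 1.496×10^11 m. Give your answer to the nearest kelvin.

d = 5.28 × 1.496×10^11 m = 7.899×10^11 m.
S = L/(4πd²) = 821.4 W m⁻².
Initial: T₁ = [S(1−0.18)/(4σ)]^(1/4) = 233.4 K.
With α = 0.26, T₂ = 227.5 K.
ΔT = T₂ − T₁ = -5.915 K.

-6 kelvin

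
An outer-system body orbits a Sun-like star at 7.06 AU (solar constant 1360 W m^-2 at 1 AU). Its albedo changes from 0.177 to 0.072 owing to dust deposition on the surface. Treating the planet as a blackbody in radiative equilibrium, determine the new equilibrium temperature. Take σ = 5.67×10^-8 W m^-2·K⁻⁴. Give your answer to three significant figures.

103 kelvin

Irradiance scales as 1/d², so S = 1360 W m^-2 × (1/7.06)² = 27.29 W m^-2.
New equilibrium: T₂ = [(1−0.072)·27.29/(4σ)]^(1/4) = 102.8 K.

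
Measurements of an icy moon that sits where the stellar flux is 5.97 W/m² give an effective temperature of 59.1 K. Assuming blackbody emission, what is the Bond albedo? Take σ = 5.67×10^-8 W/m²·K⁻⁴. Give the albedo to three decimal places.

Rearranging the radiative balance, α = 1 − 4σT⁴/S.
σT⁴ = 0.6917 W/m², so 4σT⁴ = 2.767 W/m².
1−α = 2.767/5.970 = 0.4635, so α = 0.5365.

0.537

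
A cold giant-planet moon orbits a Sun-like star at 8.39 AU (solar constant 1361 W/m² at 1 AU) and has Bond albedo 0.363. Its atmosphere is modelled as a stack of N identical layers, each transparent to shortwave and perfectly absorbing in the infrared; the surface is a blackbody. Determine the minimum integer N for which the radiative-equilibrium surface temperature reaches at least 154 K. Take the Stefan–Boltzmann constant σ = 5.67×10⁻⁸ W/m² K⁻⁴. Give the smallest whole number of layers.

10

By the inverse-square law, S = 1361/8.39² = 19.33 W/m².
The effective emission temperature is T_e = [S(1−α)/(4σ)]^¼ = 85.84 K.
Since T_s⁴ = (N+1)T_e⁴, we need N ≥ (T_s/T_e)⁴ − 1 = 9.357.
Rounding up, N = 10.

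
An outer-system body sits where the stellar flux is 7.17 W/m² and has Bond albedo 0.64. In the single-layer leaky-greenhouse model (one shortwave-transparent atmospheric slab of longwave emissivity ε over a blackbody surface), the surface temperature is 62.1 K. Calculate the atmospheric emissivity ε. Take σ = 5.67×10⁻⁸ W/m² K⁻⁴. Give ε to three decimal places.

0.469

TOA balance gives T_e = 58.08 K.
T_s⁴ = T_e⁴·2/(2−ε) → ε = 2 − 2(T_e/T_s)⁴ = 2 − 2·(58.08/62.1)⁴ = 0.4695.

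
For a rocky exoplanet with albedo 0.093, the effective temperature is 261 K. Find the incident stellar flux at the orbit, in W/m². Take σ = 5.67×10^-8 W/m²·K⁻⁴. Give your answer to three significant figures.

1160 W/m²

From S(1−α)/4 = σT⁴: S = 4σT⁴/(1−α).
The emitted flux is σT⁴ = 263.1 W/m².
So S = 4×263.1/(1−0.093) = 1160 W/m².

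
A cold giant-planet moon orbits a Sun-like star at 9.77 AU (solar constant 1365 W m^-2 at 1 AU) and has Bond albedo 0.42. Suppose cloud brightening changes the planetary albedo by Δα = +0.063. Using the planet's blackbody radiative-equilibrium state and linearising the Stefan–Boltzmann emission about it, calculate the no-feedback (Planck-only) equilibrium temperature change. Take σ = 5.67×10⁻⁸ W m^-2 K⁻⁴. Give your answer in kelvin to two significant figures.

-2.1 kelvin

By the inverse-square law, S = 1365/9.77² = 14.30 W m^-2.
Unperturbed T_e = [14.30·(1−0.42)/(4σ)]^¼ = 77.76 K.
TOA radiative forcing: ΔF = −S·Δα/4 = −14.30·(+0.063)/4 = -0.2252 W m^-2.
Planck response: λ_P = 4σT_e³ = 4·5.67×10⁻⁸·(77.76)³ = 0.1067 W m^-2/K.
Hence the no-feedback warming is ΔF/(4σT_e³) = -2.11 K.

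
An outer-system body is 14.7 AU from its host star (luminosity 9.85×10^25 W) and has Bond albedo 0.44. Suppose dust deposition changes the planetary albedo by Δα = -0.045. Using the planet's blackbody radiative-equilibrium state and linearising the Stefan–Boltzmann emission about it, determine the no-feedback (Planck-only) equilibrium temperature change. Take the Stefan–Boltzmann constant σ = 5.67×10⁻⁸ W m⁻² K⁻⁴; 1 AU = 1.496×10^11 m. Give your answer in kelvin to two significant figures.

d = 14.7 × 1.496×10^11 m = 2.199×10^12 m.
Spreading L over a sphere of radius d: S = 9.85×10^25/(4π·2.20×10^12²) = 1.621 W m⁻².
Reference equilibrium: T_e = [S(1−α)/(4σ)]^(1/4) = 44.73 K.
TOA radiative forcing: ΔF = −S·Δα/4 = −1.621·(-0.045)/4 = 0.01823 W m⁻².
The Planck feedback parameter is 4σT_e³ = 0.02029 W m⁻²/K.
So ΔT₀ = 0.01823/0.02029 = 0.899 K.

0.90 K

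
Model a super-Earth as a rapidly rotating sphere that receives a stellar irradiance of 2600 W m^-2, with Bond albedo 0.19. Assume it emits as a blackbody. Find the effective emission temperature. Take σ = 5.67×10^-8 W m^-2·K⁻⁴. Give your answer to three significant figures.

310 kelvin

Absorbed flux (global mean): S(1−α)/4 = 2600·0.81/4 = 526.5 W m^-2.
In equilibrium σT⁴ equals this, so T = 310.4 K.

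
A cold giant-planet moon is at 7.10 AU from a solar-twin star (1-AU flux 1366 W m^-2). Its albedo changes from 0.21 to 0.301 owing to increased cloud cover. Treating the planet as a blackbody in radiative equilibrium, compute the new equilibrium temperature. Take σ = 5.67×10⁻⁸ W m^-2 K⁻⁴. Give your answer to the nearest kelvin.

96 kelvin

Flux at the orbit: S = 1366/(7.10)² = 27.10 W m^-2.
New equilibrium: T₂ = [(1−0.301)·27.10/(4σ)]^(1/4) = 95.60 K.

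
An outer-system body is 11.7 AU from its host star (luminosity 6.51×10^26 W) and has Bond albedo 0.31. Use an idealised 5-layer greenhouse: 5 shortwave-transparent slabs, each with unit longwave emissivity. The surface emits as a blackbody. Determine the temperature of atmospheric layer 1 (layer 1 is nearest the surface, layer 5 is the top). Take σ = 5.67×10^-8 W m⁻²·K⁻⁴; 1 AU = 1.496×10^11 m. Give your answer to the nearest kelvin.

d = 11.7 × 1.496×10^11 m = 1.750×10^12 m.
Flux at the orbit: S = L/(4πd²) = 6.51×10^26/(4π·(1.75×10^12)²) = 16.91 W m⁻².
Top-of-atmosphere balance: σT_e⁴ = S(1−α)/4 = 2.917 W m⁻² → T_e = 84.69 K.
Each opaque layer satisfies 2T_j⁴ = T_{j−1}⁴ + T_{j+1}⁴, giving T_k⁴ = (N+1−k)T_e⁴.
With k = 1: T_1 = (5+1−1)^¼·84.69 K = 126.6 K.

127 K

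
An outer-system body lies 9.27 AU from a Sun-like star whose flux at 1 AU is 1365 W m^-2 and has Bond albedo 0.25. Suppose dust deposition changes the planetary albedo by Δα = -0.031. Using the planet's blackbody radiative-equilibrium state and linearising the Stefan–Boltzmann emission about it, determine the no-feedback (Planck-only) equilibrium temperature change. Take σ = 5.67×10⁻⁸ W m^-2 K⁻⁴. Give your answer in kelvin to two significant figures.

0.88 K

Irradiance scales as 1/d², so S = 1365 W m^-2 × (1/9.27)² = 15.88 W m^-2.
The baseline emission temperature is T_e = 85.13 K.
ΔF = −(S/4)Δα = −(15.88/4)×(-0.031) = 0.1231 W m^-2.
The Planck feedback parameter is 4σT_e³ = 0.1399 W m^-2/K.
ΔT₀ = ΔF/λ_P = 0.1231/0.1399 = 0.880 K.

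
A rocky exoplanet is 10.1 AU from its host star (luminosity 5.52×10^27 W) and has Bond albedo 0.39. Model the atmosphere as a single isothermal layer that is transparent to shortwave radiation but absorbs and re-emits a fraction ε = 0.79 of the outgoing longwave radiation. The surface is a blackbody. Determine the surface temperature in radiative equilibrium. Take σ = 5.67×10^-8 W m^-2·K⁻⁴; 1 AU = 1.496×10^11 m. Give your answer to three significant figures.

d = 10.1 × 1.496×10^11 m = 1.511×10^12 m.
Flux at the orbit: S = L/(4πd²) = 5.52×10^27/(4π·(1.51×10^12)²) = 192.4 W m^-2.
The planet radiates to space at T_e = [S(1−α)/(4σ)]^(1/4) = 150.8 K.
The surface balance (absorbed SW + ε·downward IR = σT_s⁴) with T_a⁴ = T_s⁴/2 reduces to T_s = T_e·[2/(2−ε)]^¼ = 171.0 K.

171 K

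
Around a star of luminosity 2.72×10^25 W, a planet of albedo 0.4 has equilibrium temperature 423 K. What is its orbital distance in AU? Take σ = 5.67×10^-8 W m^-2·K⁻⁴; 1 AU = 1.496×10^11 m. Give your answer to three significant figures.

0.0894 AU

The flux needed for this T is 4σT⁴/(1−0.4) = 12100 W m^-2.
S = L/(4πd²) → d = √(L/4πS) = √(2.72×10^25/(4π·12100)) = 1.337×10^10 m = 0.08940 AU.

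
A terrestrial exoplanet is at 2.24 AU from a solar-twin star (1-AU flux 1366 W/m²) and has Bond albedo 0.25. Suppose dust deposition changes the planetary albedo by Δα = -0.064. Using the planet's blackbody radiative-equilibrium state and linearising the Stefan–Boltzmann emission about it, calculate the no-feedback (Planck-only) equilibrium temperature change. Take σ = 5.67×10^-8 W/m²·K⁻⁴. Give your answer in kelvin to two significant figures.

By the inverse-square law, S = 1366/2.24² = 272.2 W/m².
The baseline emission temperature is T_e = 173.2 K.
TOA radiative forcing: ΔF = −S·Δα/4 = −272.2·(-0.064)/4 = 4.356 W/m².
Linearising σT⁴ gives d(σT⁴)/dT = 4σT_e³ = 1.179 W/m² per K.
Hence the no-feedback warming is ΔF/(4σT_e³) = 3.70 K.

3.7 K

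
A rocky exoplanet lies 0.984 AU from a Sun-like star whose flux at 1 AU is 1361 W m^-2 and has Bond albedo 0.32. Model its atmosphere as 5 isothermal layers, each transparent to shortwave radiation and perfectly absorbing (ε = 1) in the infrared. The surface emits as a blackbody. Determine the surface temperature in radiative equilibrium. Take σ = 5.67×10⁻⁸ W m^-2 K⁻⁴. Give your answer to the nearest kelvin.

399 K

Flux at the orbit: S = 1361/(0.984)² = 1406 W m^-2.
OLR = S(1−α)/4 = 239.0 W m^-2; the top layer radiates at T_e = 254.8 K.
Layer-by-layer balance gives σT_s⁴ = (N+1)σT_e⁴, so T_s = 6^¼·254.8 = 398.8 K.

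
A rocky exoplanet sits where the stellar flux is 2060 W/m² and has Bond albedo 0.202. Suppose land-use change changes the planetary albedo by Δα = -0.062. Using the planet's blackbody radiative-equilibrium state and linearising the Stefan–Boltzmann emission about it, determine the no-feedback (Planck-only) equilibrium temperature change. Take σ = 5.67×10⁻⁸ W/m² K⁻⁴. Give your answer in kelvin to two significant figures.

The baseline emission temperature is T_e = 291.8 K.
ΔF = −(S/4)Δα = −(2060/4)×(-0.062) = 31.93 W/m².
Linearising σT⁴ gives d(σT⁴)/dT = 4σT_e³ = 5.634 W/m² per K.
Hence the no-feedback warming is ΔF/(4σT_e³) = 5.67 K.

5.7 K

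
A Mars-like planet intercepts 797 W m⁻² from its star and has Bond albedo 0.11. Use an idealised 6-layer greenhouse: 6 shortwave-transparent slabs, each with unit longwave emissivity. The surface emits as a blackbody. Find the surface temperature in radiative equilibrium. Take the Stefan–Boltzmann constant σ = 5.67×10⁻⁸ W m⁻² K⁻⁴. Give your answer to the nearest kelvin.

The effective emission temperature is T_e = [S(1−α)/(4σ)]^¼ = 236.5 K.
With N = 6 opaque layers, T_s = (N+1)^(1/4)·T_e = 7^(1/4)·236.5 = 384.7 K.

385 K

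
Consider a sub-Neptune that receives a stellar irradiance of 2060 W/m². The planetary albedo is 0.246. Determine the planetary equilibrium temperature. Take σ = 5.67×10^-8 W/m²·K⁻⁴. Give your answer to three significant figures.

Absorbed flux (global mean): S(1−α)/4 = 2060·0.754/4 = 388.3 W/m².
Set σT⁴ = 388.3 → T = (388.3/σ)^(1/4) = 287.7 K.

288 K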